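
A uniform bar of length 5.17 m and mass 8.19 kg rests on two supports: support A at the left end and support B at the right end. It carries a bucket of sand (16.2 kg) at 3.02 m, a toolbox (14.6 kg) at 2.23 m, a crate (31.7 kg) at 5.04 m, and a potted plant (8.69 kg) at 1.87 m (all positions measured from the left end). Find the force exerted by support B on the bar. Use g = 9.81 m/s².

Sum moments about support A (its reaction then has zero moment arm).
Beam weight: 8.19 × 9.81 = 80.34 N down at 2.585 m → arm 2.585 m, τ = 80.34 × 2.585 = 207.7 N·m clockwise.
Bucket of sand: 16.2 × 9.81 = 158.9 N down at 3.02 m → arm 3.02 m, τ = 158.9 × 3.02 = 479.9 N·m clockwise.
Toolbox: 14.6 × 9.81 = 143.2 N down at 2.23 m → arm 2.23 m, τ = 143.2 × 2.23 = 319.3 N·m clockwise.
Crate: 31.7 × 9.81 = 311 N down at 5.04 m → arm 5.04 m, τ = 311 × 5.04 = 1567 N·m clockwise.
Potted plant: 8.69 × 9.81 = 85.25 N down at 1.87 m → arm 1.87 m, τ = 85.25 × 1.87 = 159.4 N·m clockwise.
Net load moment about support A = 2733 N·m clockwise.
Reaction R at support B is upward at 5.17 m, arm 5.17 m → moment R × 5.17 counterclockwise.
Στ = 0 ⇒ R × 5.17 = 2733 ⇒ R = 529 N.

R_B ≈ 529 N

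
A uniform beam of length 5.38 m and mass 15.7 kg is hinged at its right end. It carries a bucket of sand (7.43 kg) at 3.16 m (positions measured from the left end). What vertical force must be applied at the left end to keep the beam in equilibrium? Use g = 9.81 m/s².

Take moments about the right end.
Beam weight: 15.7 × 9.81 = 154 N down at 2.69 m → arm 2.69 m, τ = 154 × 2.69 = 414.3 N·m counterclockwise.
Bucket of sand: 7.43 × 9.81 = 72.89 N down at 3.16 m → arm 2.22 m, τ = 72.89 × 2.22 = 161.8 N·m counterclockwise.
Net moment of the loads = 576.1 N·m counterclockwise.
The upward force F acts at the left end, arm 5.38 m, giving F × 5.38 clockwise.
Setting net torque to zero: F × 5.38 = 576.1 → F = 576.1 / 5.38 = 107 N.

F ≈ 107 N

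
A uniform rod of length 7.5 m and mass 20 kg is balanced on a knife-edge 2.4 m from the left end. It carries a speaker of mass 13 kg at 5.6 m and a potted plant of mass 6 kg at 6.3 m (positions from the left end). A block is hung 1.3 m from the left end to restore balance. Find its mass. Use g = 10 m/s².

Sum moments about the knife-edge (at 2.4 m from the left end) (the support reaction has zero arm there).
Beam weight: 20 × 10 = 200 N down at 3.75 m → arm 1.35 m, τ = 200 × 1.35 = 270 N·m clockwise.
Speaker: 13 × 10 = 130 N down at 5.6 m → arm 3.2 m, τ = 130 × 3.2 = 416 N·m clockwise.
Potted plant: 6 × 10 = 60 N down at 6.3 m → arm 3.9 m, τ = 60 × 3.9 = 234 N·m clockwise.
Net moment of known loads = 920 N·m clockwise.
An unknown mass m at 1.3 m has arm 1.1 m; its moment is m·g·1.1 counterclockwise.
For rotational equilibrium, m × 10 × 1.1 = 920, so m = 920 / (10 × 1.1) = 83.6 kg.

m ≈ 83.6 kg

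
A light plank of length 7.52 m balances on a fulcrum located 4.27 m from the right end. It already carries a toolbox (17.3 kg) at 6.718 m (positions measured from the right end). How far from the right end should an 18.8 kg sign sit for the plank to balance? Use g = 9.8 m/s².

Taking torques about the fulcrum (at 4.27 m from the right end):
Toolbox: 17.3 × 9.8 = 169.5 N down at 6.718 m → arm 2.448 m, τ = 169.5 × 2.448 = 414.9 N·m counterclockwise.
Net moment of existing loads = 414.9 N·m counterclockwise.
The sign weighs 18.8 × 9.8 = 184.2 N and must supply an equal clockwise moment, so its lever arm about the fulcrum is 414.9 / 184.2 = 2.25 m.
That puts it at 4.27 − 2.25 = 2.02 m from the right end.

x ≈ 2.02 m from the right end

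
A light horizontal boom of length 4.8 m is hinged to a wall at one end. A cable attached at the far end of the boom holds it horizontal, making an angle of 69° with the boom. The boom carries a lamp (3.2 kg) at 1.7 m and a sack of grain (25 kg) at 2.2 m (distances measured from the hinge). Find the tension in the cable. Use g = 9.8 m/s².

Take moments about the hinge.
Lamp: 3.2 × 9.8 = 31.36 N down at 1.7 m → arm 1.7 m, τ = 31.36 × 1.7 = 53.31 N·m clockwise.
Sack of grain: 25 × 9.8 = 245 N down at 2.2 m → arm 2.2 m, τ = 245 × 2.2 = 539 N·m clockwise.
Total clockwise load moment = 592.3 N·m.
The cable tension T acts at 4.8 m; only its component perpendicular to the boom, T sinθ, produces torque. sin 69° = 0.9336.
Στ = 0 ⇒ T × 4.8 × 0.9336 = 592.3 ⇒ T = 592.3 / 4.481 = 132 N.

T ≈ 132 N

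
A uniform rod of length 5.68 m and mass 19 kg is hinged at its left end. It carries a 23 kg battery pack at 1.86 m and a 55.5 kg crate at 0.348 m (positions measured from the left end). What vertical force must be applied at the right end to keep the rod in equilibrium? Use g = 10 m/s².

F ≈ 204 N

Taking torques about the left end:
Beam weight: 19 × 10 = 190 N down at 2.84 m → arm 2.84 m, τ = 190 × 2.84 = 539.6 N·m clockwise.
Battery pack: 23 × 10 = 230 N down at 1.86 m → arm 1.86 m, τ = 230 × 1.86 = 427.8 N·m clockwise.
Crate: 55.5 × 10 = 555 N down at 0.348 m → arm 0.348 m, τ = 555 × 0.348 = 193.1 N·m clockwise.
Net moment of the loads = 1160 N·m clockwise.
The upward force F acts at the right end, arm 5.68 m, giving F × 5.68 counterclockwise.
Setting net torque to zero: F × 5.68 = 1160 → F = 1160 / 5.68 = 204 N.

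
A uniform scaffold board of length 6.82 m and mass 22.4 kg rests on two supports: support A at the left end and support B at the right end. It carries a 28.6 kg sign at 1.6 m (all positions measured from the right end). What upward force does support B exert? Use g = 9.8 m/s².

R_B ≈ 324 N

About support A:
Beam weight: 22.4 × 9.8 = 219.5 N down at 3.41 m → arm 3.41 m, τ = 219.5 × 3.41 = 748.5 N·m clockwise.
Sign: 28.6 × 9.8 = 280.3 N down at 1.6 m → arm 5.22 m, τ = 280.3 × 5.22 = 1463 N·m clockwise.
Net load moment about support A = 2212 N·m clockwise.
Reaction R at support B is upward at 0 m, arm 6.82 m → moment R × 6.82 counterclockwise.
Στ = 0 ⇒ R × 6.82 = 2212 ⇒ R = 324 N.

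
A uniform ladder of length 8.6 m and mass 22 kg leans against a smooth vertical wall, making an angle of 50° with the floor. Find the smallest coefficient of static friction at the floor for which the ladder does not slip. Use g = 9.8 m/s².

μ_min ≈ 0.42

About the foot of the ladder:
Ladder weight 22×9.8 = 215.6 N acts at 4.3 m along the ladder; its horizontal arm is 4.3·cos50° = 2.764 m → τ = 595.9 N·m clockwise.
Wall normal N acts horizontally at the top; its moment arm is the height L sinθ = 8.6·sin50° = 6.588 m, counterclockwise.
Setting net torque to zero: N × 6.588 = 595.9 → N = 90.45 N.
ΣFx = 0 ⇒ f = N_wall = 90.45 N. ΣFy = 0 ⇒ N_floor = 215.6 N.
μ_min = f / N_floor = 90.45 / 215.6 = 0.42.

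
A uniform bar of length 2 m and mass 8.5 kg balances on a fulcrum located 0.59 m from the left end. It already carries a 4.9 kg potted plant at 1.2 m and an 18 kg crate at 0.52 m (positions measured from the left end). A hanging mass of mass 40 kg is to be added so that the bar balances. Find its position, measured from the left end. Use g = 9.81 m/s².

x ≈ 0.46 m from the left end

About the fulcrum (at 0.59 m from the left end):
Beam weight: 8.5 × 9.81 = 83.39 N down at 1 m → arm 0.41 m, τ = 83.39 × 0.41 = 34.19 N·m clockwise.
Potted plant: 4.9 × 9.81 = 48.07 N down at 1.2 m → arm 0.61 m, τ = 48.07 × 0.61 = 29.32 N·m clockwise.
Crate: 18 × 9.81 = 176.6 N down at 0.52 m → arm 0.07 m, τ = 176.6 × 0.07 = 12.36 N·m counterclockwise.
Net moment of existing loads = 51.15 N·m clockwise.
The hanging mass weighs 40 × 9.81 = 392.4 N and must supply an equal counterclockwise moment, so its lever arm about the fulcrum is 51.15 / 392.4 = 0.13 m.
That puts it at 0.59 − 0.13 = 0.46 m from the left end.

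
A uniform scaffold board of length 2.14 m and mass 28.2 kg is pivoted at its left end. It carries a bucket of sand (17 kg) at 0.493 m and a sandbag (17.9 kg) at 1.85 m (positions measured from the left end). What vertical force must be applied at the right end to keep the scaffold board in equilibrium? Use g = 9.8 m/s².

Choose the left end as the axis so the unknown pivot reaction has zero arm there.
Beam weight: 28.2 × 9.8 = 276.4 N down at 1.07 m → arm 1.07 m, τ = 276.4 × 1.07 = 295.7 N·m clockwise.
Bucket of sand: 17 × 9.8 = 166.6 N down at 0.493 m → arm 0.493 m, τ = 166.6 × 0.493 = 82.13 N·m clockwise.
Sandbag: 17.9 × 9.8 = 175.4 N down at 1.85 m → arm 1.85 m, τ = 175.4 × 1.85 = 324.5 N·m clockwise.
Net moment of the loads = 702.3 N·m clockwise.
The upward force F acts at the right end, arm 2.14 m, giving F × 2.14 counterclockwise.
Balancing moments: F × 2.14 = 702.3, giving F = 702.3 / 2.14 = 328 N.

F ≈ 328 N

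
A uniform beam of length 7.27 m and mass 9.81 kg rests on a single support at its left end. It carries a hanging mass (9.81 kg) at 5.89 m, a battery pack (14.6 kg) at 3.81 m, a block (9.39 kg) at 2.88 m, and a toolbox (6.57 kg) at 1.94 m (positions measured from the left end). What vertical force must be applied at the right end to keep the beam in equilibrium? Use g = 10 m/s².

Take moments about the left end.
Beam weight: 9.81 × 10 = 98.1 N down at 3.635 m → arm 3.635 m, τ = 98.1 × 3.635 = 356.6 N·m clockwise.
Hanging mass: 9.81 × 10 = 98.1 N down at 5.89 m → arm 5.89 m, τ = 98.1 × 5.89 = 577.8 N·m clockwise.
Battery pack: 14.6 × 10 = 146 N down at 3.81 m → arm 3.81 m, τ = 146 × 3.81 = 556.3 N·m clockwise.
Block: 9.39 × 10 = 93.9 N down at 2.88 m → arm 2.88 m, τ = 93.9 × 2.88 = 270.4 N·m clockwise.
Toolbox: 6.57 × 10 = 65.7 N down at 1.94 m → arm 1.94 m, τ = 65.7 × 1.94 = 127.5 N·m clockwise.
Net moment of the loads = 1889 N·m clockwise.
The upward force F acts at the right end, arm 7.27 m, giving F × 7.27 counterclockwise.
Setting net torque to zero: F × 7.27 = 1889 → F = 1889 / 7.27 = 260 N.

F ≈ 260 N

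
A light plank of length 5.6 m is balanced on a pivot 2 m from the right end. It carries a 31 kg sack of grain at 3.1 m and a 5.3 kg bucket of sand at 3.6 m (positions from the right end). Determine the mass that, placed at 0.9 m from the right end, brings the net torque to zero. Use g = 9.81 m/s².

m ≈ 38.7 kg

About the pivot (at 2 m from the right end):
Sack of grain: 31 × 9.81 = 304.1 N down at 3.1 m → arm 1.1 m, τ = 304.1 × 1.1 = 334.5 N·m counterclockwise.
Bucket of sand: 5.3 × 9.81 = 51.99 N down at 3.6 m → arm 1.6 m, τ = 51.99 × 1.6 = 83.18 N·m counterclockwise.
Net moment of known loads = 417.7 N·m counterclockwise.
An unknown mass m at 0.9 m has arm 1.1 m; its moment is m·g·1.1 clockwise.
Balancing moments: m × 9.81 × 1.1 = 417.7, giving m = 417.7 / (9.81 × 1.1) = 38.7 kg.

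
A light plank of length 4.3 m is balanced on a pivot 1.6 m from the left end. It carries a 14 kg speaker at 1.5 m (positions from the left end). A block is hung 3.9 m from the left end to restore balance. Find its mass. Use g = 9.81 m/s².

m ≈ 0.609 kg

Taking torques about the pivot (at 1.6 m from the left end):
Speaker: 14 × 9.81 = 137.3 N down at 1.5 m → arm 0.1 m, τ = 137.3 × 0.1 = 13.73 N·m counterclockwise.
Net moment of known loads = 13.73 N·m counterclockwise.
An unknown mass m at 3.9 m has arm 2.3 m; its moment is m·g·2.3 clockwise.
Balancing moments: m × 9.81 × 2.3 = 13.73, giving m = 13.73 / (9.81 × 2.3) = 0.609 kg.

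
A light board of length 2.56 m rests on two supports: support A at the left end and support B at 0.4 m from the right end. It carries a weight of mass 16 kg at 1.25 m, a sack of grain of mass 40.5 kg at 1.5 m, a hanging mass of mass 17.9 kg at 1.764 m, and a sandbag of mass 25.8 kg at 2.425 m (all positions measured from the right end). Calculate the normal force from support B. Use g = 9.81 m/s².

Choose support A as the axis so its reaction then has zero moment arm.
Weight: 16 × 9.81 = 157 N down at 1.25 m → arm 1.31 m, τ = 157 × 1.31 = 205.7 N·m clockwise.
Sack of grain: 40.5 × 9.81 = 397.3 N down at 1.5 m → arm 1.06 m, τ = 397.3 × 1.06 = 421.1 N·m clockwise.
Hanging mass: 17.9 × 9.81 = 175.6 N down at 1.764 m → arm 0.796 m, τ = 175.6 × 0.796 = 139.8 N·m clockwise.
Sandbag: 25.8 × 9.81 = 253.1 N down at 2.425 m → arm 0.135 m, τ = 253.1 × 0.135 = 34.17 N·m clockwise.
Net load moment about support A = 800.8 N·m clockwise.
Reaction R at support B is upward at 0.4 m, arm 2.16 m → moment R × 2.16 counterclockwise.
Balancing moments: R × 2.16 = 800.8, giving R = 371 N.

R_B ≈ 371 N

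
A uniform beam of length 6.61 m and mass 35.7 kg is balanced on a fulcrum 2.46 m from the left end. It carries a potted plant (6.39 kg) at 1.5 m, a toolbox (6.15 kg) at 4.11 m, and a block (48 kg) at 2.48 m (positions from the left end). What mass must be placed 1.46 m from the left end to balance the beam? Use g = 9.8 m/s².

m ≈ 35.1 kg

Taking torques about the fulcrum (at 2.46 m from the left end):
Beam weight: 35.7 × 9.8 = 349.9 N down at 3.305 m → arm 0.845 m, τ = 349.9 × 0.845 = 295.7 N·m clockwise.
Potted plant: 6.39 × 9.8 = 62.62 N down at 1.5 m → arm 0.96 m, τ = 62.62 × 0.96 = 60.12 N·m counterclockwise.
Toolbox: 6.15 × 9.8 = 60.27 N down at 4.11 m → arm 1.65 m, τ = 60.27 × 1.65 = 99.45 N·m clockwise.
Block: 48 × 9.8 = 470.4 N down at 2.48 m → arm 0.02 m, τ = 470.4 × 0.02 = 9.408 N·m clockwise.
Net moment of known loads = 344.4 N·m clockwise.
An unknown mass m at 1.46 m has arm 1 m; its moment is m·g·1 counterclockwise.
For rotational equilibrium, m × 9.8 × 1 = 344.4, so m = 344.4 / (9.8 × 1) = 35.1 kg.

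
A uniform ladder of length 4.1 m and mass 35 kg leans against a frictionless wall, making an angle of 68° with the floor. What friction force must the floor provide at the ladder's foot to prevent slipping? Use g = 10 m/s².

f ≈ 70.7 N

Sum moments about the foot of the ladder (the floor normal and friction both act there and drop out).
Ladder weight 35×10 = 350 N acts at 2.05 m along the ladder; its horizontal arm is 2.05·cos68° = 0.7679 m → τ = 268.8 N·m clockwise.
Wall normal N acts horizontally at the top; its moment arm is the height L sinθ = 4.1·sin68° = 3.801 m, counterclockwise.
Στ = 0 ⇒ N × 3.801 = 268.8 ⇒ N = 70.7 N.
ΣFx = 0: friction at the foot balances the wall's push, so f = N_wall = 70.7 N.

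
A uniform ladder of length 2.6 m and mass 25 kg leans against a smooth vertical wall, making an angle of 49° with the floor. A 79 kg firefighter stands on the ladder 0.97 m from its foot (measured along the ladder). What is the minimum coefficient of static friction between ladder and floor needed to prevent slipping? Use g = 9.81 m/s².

μ_min ≈ 0.351

Sum moments about the foot of the ladder (the floor normal and friction both act there and drop out).
Ladder weight 25×9.81 = 245.2 N acts at 1.3 m along the ladder; its horizontal arm is 1.3·cos49° = 0.8529 m → τ = 209.1 N·m clockwise.
Firefighter: 79×9.81 = 775 N at 0.97 m → arm 0.6364 m → τ = 493.2 N·m clockwise.
Wall normal N acts horizontally at the top; its moment arm is the height L sinθ = 2.6·sin49° = 1.962 m, counterclockwise.
Balancing moments: N × 1.962 = 702.3, giving N = 358 N.
ΣFx = 0 ⇒ f = N_wall = 358 N. ΣFy = 0 ⇒ N_floor = 1020 N.
μ_min = f / N_floor = 358 / 1020 = 0.351.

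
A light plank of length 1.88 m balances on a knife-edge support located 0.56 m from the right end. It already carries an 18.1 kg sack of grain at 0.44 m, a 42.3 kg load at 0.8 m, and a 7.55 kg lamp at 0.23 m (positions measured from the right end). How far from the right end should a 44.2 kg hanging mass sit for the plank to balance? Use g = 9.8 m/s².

x ≈ 0.436 m from the right end

Take moments about the knife-edge support (at 0.56 m from the right end).
Sack of grain: 18.1 × 9.8 = 177.4 N down at 0.44 m → arm 0.12 m, τ = 177.4 × 0.12 = 21.29 N·m clockwise.
Load: 42.3 × 9.8 = 414.5 N down at 0.8 m → arm 0.24 m, τ = 414.5 × 0.24 = 99.48 N·m counterclockwise.
Lamp: 7.55 × 9.8 = 73.99 N down at 0.23 m → arm 0.33 m, τ = 73.99 × 0.33 = 24.42 N·m clockwise.
Net moment of existing loads = 53.77 N·m counterclockwise.
The hanging mass weighs 44.2 × 9.8 = 433.2 N and must supply an equal clockwise moment, so its lever arm about the knife-edge support is 53.77 / 433.2 = 0.124 m.
That puts it at 0.56 − 0.124 = 0.436 m from the right end.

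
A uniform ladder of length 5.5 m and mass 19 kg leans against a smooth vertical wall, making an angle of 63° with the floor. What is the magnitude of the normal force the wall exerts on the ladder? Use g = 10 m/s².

Choose the foot of the ladder as the axis so the floor normal and friction both act there and drop out.
Ladder weight 19×10 = 190 N acts at 2.75 m along the ladder; its horizontal arm is 2.75·cos63° = 1.248 m → τ = 237.1 N·m clockwise.
Wall normal N acts horizontally at the top; its moment arm is the height L sinθ = 5.5·sin63° = 4.901 m, counterclockwise.
Setting net torque to zero: N × 4.901 = 237.1 → N = 48.4 N.

N_wall ≈ 48.4 N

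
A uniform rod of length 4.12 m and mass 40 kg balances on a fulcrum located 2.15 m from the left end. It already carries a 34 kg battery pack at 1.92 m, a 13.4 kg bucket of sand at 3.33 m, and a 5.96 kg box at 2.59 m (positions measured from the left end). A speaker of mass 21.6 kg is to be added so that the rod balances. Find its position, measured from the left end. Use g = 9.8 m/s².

Choose the fulcrum (at 2.15 m from the left end) as the axis so the support reaction has zero arm there.
Beam weight: 40 × 9.8 = 392 N down at 2.06 m → arm 0.09 m, τ = 392 × 0.09 = 35.28 N·m counterclockwise.
Battery pack: 34 × 9.8 = 333.2 N down at 1.92 m → arm 0.23 m, τ = 333.2 × 0.23 = 76.64 N·m counterclockwise.
Bucket of sand: 13.4 × 9.8 = 131.3 N down at 3.33 m → arm 1.18 m, τ = 131.3 × 1.18 = 154.9 N·m clockwise.
Box: 5.96 × 9.8 = 58.41 N down at 2.59 m → arm 0.44 m, τ = 58.41 × 0.44 = 25.7 N·m clockwise.
Net moment of existing loads = 68.68 N·m clockwise.
The speaker weighs 21.6 × 9.8 = 211.7 N and must supply an equal counterclockwise moment, so its lever arm about the fulcrum is 68.68 / 211.7 = 0.324 m.
That puts it at 2.15 − 0.324 = 1.83 m from the left end.

x ≈ 1.83 m from the left end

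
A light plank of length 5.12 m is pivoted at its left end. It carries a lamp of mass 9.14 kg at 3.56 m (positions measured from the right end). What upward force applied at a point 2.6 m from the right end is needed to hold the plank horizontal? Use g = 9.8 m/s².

F ≈ 55.4 N

Choose the left end as the axis so the unknown pivot reaction has zero arm there.
Lamp: 9.14 × 9.8 = 89.57 N down at 3.56 m → arm 1.56 m, τ = 89.57 × 1.56 = 139.7 N·m clockwise.
Net moment of the loads = 139.7 N·m clockwise.
The upward force F acts at a point 2.6 m from the right end, arm 2.52 m, giving F × 2.52 counterclockwise.
Balancing moments: F × 2.52 = 139.7, giving F = 139.7 / 2.52 = 55.4 N.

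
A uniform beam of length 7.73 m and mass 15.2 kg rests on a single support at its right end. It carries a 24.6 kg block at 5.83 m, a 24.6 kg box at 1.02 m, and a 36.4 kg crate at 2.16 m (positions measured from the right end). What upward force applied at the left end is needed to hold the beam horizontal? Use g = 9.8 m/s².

F ≈ 388 N

Sum moments about the right end (the unknown pivot reaction has zero arm there).
Beam weight: 15.2 × 9.8 = 149 N down at 3.865 m → arm 3.865 m, τ = 149 × 3.865 = 575.9 N·m counterclockwise.
Block: 24.6 × 9.8 = 241.1 N down at 5.83 m → arm 5.83 m, τ = 241.1 × 5.83 = 1406 N·m counterclockwise.
Box: 24.6 × 9.8 = 241.1 N down at 1.02 m → arm 1.02 m, τ = 241.1 × 1.02 = 245.9 N·m counterclockwise.
Crate: 36.4 × 9.8 = 356.7 N down at 2.16 m → arm 2.16 m, τ = 356.7 × 2.16 = 770.5 N·m counterclockwise.
Net moment of the loads = 2998 N·m counterclockwise.
The upward force F acts at the left end, arm 7.73 m, giving F × 7.73 clockwise.
Setting net torque to zero: F × 7.73 = 2998 → F = 2998 / 7.73 = 388 N.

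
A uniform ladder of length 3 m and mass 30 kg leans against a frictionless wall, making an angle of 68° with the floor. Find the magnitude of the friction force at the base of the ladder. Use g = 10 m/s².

Take moments about the foot of the ladder.
Ladder weight 30×10 = 300 N acts at 1.5 m along the ladder; its horizontal arm is 1.5·cos68° = 0.5619 m → τ = 168.6 N·m clockwise.
Wall normal N acts horizontally at the top; its moment arm is the height L sinθ = 3·sin68° = 2.782 m, counterclockwise.
Balancing moments: N × 2.782 = 168.6, giving N = 60.6 N.
ΣFx = 0: friction at the foot balances the wall's push, so f = N_wall = 60.6 N.

f ≈ 60.6 N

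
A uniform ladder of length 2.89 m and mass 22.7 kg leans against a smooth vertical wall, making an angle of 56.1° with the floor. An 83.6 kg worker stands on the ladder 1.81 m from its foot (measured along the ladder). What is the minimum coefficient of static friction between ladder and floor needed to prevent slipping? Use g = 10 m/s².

Sum moments about the foot of the ladder (the floor normal and friction both act there and drop out).
Ladder weight 22.7×10 = 227 N acts at 1.445 m along the ladder; its horizontal arm is 1.445·cos56.1° = 0.8059 m → τ = 182.9 N·m clockwise.
Worker: 83.6×10 = 836 N at 1.81 m → arm 1.01 m → τ = 844.4 N·m clockwise.
Wall normal N acts horizontally at the top; its moment arm is the height L sinθ = 2.89·sin56.1° = 2.399 m, counterclockwise.
For rotational equilibrium, N × 2.399 = 1027, so N = 428.1 N.
ΣFx = 0 ⇒ f = N_wall = 428.1 N. ΣFy = 0 ⇒ N_floor = 1063 N.
μ_min = f / N_floor = 428.1 / 1063 = 0.403.

μ_min ≈ 0.403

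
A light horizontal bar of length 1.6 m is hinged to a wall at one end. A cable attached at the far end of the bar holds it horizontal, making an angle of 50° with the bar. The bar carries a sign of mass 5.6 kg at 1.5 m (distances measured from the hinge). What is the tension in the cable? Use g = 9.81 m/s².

Take moments about the hinge.
Sign: 5.6 × 9.81 = 54.94 N down at 1.5 m → arm 1.5 m, τ = 54.94 × 1.5 = 82.41 N·m clockwise.
Total clockwise load moment = 82.41 N·m.
The cable tension T acts at 1.6 m; only its component perpendicular to the bar, T sinθ, produces torque. sin 50° = 0.766.
Setting net torque to zero: T × 1.6 × 0.766 = 82.41 → T = 82.41 / 1.226 = 67.2 N.

T ≈ 67.2 N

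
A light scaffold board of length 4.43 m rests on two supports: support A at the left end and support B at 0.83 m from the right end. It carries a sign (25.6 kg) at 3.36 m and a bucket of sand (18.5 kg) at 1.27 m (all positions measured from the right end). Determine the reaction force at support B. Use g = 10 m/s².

Take moments about support A.
Sign: 25.6 × 10 = 256 N down at 3.36 m → arm 1.07 m, τ = 256 × 1.07 = 273.9 N·m clockwise.
Bucket of sand: 18.5 × 10 = 185 N down at 1.27 m → arm 3.16 m, τ = 185 × 3.16 = 584.6 N·m clockwise.
Net load moment about support A = 858.5 N·m clockwise.
Reaction R at support B is upward at 0.83 m, arm 3.6 m → moment R × 3.6 counterclockwise.
For rotational equilibrium, R × 3.6 = 858.5, so R = 238 N.

R_B ≈ 238 N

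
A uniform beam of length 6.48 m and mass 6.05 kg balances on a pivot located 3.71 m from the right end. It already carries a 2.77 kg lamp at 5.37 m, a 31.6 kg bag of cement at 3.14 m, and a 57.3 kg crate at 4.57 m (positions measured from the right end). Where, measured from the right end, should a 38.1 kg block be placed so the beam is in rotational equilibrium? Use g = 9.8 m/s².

Taking torques about the pivot (at 3.71 m from the right end):
Beam weight: 6.05 × 9.8 = 59.29 N down at 3.24 m → arm 0.47 m, τ = 59.29 × 0.47 = 27.87 N·m clockwise.
Lamp: 2.77 × 9.8 = 27.15 N down at 5.37 m → arm 1.66 m, τ = 27.15 × 1.66 = 45.07 N·m counterclockwise.
Bag of cement: 31.6 × 9.8 = 309.7 N down at 3.14 m → arm 0.57 m, τ = 309.7 × 0.57 = 176.5 N·m clockwise.
Crate: 57.3 × 9.8 = 561.5 N down at 4.57 m → arm 0.86 m, τ = 561.5 × 0.86 = 482.9 N·m counterclockwise.
Net moment of existing loads = 323.6 N·m counterclockwise.
The block weighs 38.1 × 9.8 = 373.4 N and must supply an equal clockwise moment, so its lever arm about the pivot is 323.6 / 373.4 = 0.867 m.
That puts it at 3.71 − 0.867 = 2.84 m from the right end.

x ≈ 2.84 m from the right end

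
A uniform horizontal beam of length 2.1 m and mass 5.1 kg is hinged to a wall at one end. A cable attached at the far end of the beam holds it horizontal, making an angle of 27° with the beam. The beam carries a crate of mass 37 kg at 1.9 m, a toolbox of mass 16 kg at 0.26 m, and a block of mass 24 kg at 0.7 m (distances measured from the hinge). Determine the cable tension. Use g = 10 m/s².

About the hinge:
Beam weight: 5.1 × 10 = 51 N down at 1.05 m → arm 1.05 m, τ = 51 × 1.05 = 53.55 N·m clockwise.
Crate: 37 × 10 = 370 N down at 1.9 m → arm 1.9 m, τ = 370 × 1.9 = 703 N·m clockwise.
Toolbox: 16 × 10 = 160 N down at 0.26 m → arm 0.26 m, τ = 160 × 0.26 = 41.6 N·m clockwise.
Block: 24 × 10 = 240 N down at 0.7 m → arm 0.7 m, τ = 240 × 0.7 = 168 N·m clockwise.
Total clockwise load moment = 966.1 N·m.
The cable tension T acts at 2.1 m; only its component perpendicular to the beam, T sinθ, produces torque. sin 27° = 0.454.
Balancing moments: T × 2.1 × 0.454 = 966.1, giving T = 966.1 / 0.9534 = 1010 N.

T ≈ 1010 N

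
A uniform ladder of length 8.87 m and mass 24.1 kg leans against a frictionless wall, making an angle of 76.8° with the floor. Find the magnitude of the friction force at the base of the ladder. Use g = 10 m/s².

f ≈ 28.3 N

Take moments about the foot of the ladder.
Ladder weight 24.1×10 = 241 N acts at 4.435 m along the ladder; its horizontal arm is 4.435·cos76.8° = 1.013 m → τ = 244.1 N·m clockwise.
Wall normal N acts horizontally at the top; its moment arm is the height L sinθ = 8.87·sin76.8° = 8.636 m, counterclockwise.
Balancing moments: N × 8.636 = 244.1, giving N = 28.3 N.
ΣFx = 0: friction at the foot balances the wall's push, so f = N_wall = 28.3 N.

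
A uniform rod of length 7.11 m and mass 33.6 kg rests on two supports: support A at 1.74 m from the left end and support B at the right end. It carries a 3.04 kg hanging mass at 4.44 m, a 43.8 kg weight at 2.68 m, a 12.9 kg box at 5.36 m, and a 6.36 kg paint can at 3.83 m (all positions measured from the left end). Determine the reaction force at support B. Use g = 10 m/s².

About support A:
Beam weight: 33.6 × 10 = 336 N down at 3.555 m → arm 1.815 m, τ = 336 × 1.815 = 609.8 N·m clockwise.
Hanging mass: 3.04 × 10 = 30.4 N down at 4.44 m → arm 2.7 m, τ = 30.4 × 2.7 = 82.08 N·m clockwise.
Weight: 43.8 × 10 = 438 N down at 2.68 m → arm 0.94 m, τ = 438 × 0.94 = 411.7 N·m clockwise.
Box: 12.9 × 10 = 129 N down at 5.36 m → arm 3.62 m, τ = 129 × 3.62 = 467 N·m clockwise.
Paint can: 6.36 × 10 = 63.6 N down at 3.83 m → arm 2.09 m, τ = 63.6 × 2.09 = 132.9 N·m clockwise.
Net load moment about support A = 1703 N·m clockwise.
Reaction R at support B is upward at 7.11 m, arm 5.37 m → moment R × 5.37 counterclockwise.
Balancing moments: R × 5.37 = 1703, giving R = 317 N.

R_B ≈ 317 N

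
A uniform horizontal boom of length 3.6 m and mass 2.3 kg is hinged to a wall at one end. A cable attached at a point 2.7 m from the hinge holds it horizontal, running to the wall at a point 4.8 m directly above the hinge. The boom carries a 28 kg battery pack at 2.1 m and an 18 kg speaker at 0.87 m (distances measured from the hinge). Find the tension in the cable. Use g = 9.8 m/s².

About the hinge:
Beam weight: 2.3 × 9.8 = 22.54 N down at 1.8 m → arm 1.8 m, τ = 22.54 × 1.8 = 40.57 N·m clockwise.
Battery pack: 28 × 9.8 = 274.4 N down at 2.1 m → arm 2.1 m, τ = 274.4 × 2.1 = 576.2 N·m clockwise.
Speaker: 18 × 9.8 = 176.4 N down at 0.87 m → arm 0.87 m, τ = 176.4 × 0.87 = 153.5 N·m clockwise.
Total clockwise load moment = 770.3 N·m.
The cable tension T acts at 2.7 m; only its component perpendicular to the boom, T sinθ, produces torque. sinθ = h/√(h²+d²) = 4.8/√(4.8²+2.7²) = 0.8716.
Στ = 0 ⇒ T × 2.7 × 0.8716 = 770.3 ⇒ T = 770.3 / 2.353 = 327 N.

T ≈ 327 N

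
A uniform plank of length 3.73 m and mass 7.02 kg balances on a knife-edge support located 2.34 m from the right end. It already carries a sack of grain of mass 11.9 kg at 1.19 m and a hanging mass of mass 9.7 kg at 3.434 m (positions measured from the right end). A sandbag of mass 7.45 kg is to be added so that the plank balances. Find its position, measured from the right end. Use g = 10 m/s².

x ≈ 3.2 m from the right end

Choose the knife-edge support (at 2.34 m from the right end) as the axis so the support reaction has zero arm there.
Beam weight: 7.02 × 10 = 70.2 N down at 1.865 m → arm 0.475 m, τ = 70.2 × 0.475 = 33.34 N·m clockwise.
Sack of grain: 11.9 × 10 = 119 N down at 1.19 m → arm 1.15 m, τ = 119 × 1.15 = 136.8 N·m clockwise.
Hanging mass: 9.7 × 10 = 97 N down at 3.434 m → arm 1.094 m, τ = 97 × 1.094 = 106.1 N·m counterclockwise.
Net moment of existing loads = 64.04 N·m clockwise.
The sandbag weighs 7.45 × 10 = 74.5 N and must supply an equal counterclockwise moment, so its lever arm about the knife-edge support is 64.04 / 74.5 = 0.86 m.
That puts it at 2.34 + 0.86 = 3.2 m from the right end.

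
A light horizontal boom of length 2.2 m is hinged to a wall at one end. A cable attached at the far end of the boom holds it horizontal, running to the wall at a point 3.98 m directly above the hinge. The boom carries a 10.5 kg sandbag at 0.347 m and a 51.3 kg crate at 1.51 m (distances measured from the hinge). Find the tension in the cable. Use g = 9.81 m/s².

T ≈ 413 N

Taking torques about the hinge:
Sandbag: 10.5 × 9.81 = 103 N down at 0.347 m → arm 0.347 m, τ = 103 × 0.347 = 35.74 N·m clockwise.
Crate: 51.3 × 9.81 = 503.3 N down at 1.51 m → arm 1.51 m, τ = 503.3 × 1.51 = 760 N·m clockwise.
Total clockwise load moment = 795.7 N·m.
The cable tension T acts at 2.2 m; only its component perpendicular to the boom, T sinθ, produces torque. sinθ = h/√(h²+d²) = 3.98/√(3.98²+2.2²) = 0.8752.
Στ = 0 ⇒ T × 2.2 × 0.8752 = 795.7 ⇒ T = 795.7 / 1.925 = 413 N.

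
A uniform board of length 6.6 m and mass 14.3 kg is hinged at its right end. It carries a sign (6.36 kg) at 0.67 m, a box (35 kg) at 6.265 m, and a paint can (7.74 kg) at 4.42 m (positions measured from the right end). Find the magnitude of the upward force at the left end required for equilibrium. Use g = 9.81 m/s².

Sum moments about the right end (the unknown pivot reaction has zero arm there).
Beam weight: 14.3 × 9.81 = 140.3 N down at 3.3 m → arm 3.3 m, τ = 140.3 × 3.3 = 463 N·m counterclockwise.
Sign: 6.36 × 9.81 = 62.39 N down at 0.67 m → arm 0.67 m, τ = 62.39 × 0.67 = 41.8 N·m counterclockwise.
Box: 35 × 9.81 = 343.4 N down at 6.265 m → arm 6.265 m, τ = 343.4 × 6.265 = 2151 N·m counterclockwise.
Paint can: 7.74 × 9.81 = 75.93 N down at 4.42 m → arm 4.42 m, τ = 75.93 × 4.42 = 335.6 N·m counterclockwise.
Net moment of the loads = 2991 N·m counterclockwise.
The upward force F acts at the left end, arm 6.6 m, giving F × 6.6 clockwise.
Setting net torque to zero: F × 6.6 = 2991 → F = 2991 / 6.6 = 453 N.

F ≈ 453 N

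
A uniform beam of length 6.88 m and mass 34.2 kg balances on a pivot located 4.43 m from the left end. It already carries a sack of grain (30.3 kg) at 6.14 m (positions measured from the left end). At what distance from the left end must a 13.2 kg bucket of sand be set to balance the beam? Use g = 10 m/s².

x ≈ 3.07 m from the left end

Taking torques about the pivot (at 4.43 m from the left end):
Beam weight: 34.2 × 10 = 342 N down at 3.44 m → arm 0.99 m, τ = 342 × 0.99 = 338.6 N·m counterclockwise.
Sack of grain: 30.3 × 10 = 303 N down at 6.14 m → arm 1.71 m, τ = 303 × 1.71 = 518.1 N·m clockwise.
Net moment of existing loads = 179.5 N·m clockwise.
The bucket of sand weighs 13.2 × 10 = 132 N and must supply an equal counterclockwise moment, so its lever arm about the pivot is 179.5 / 132 = 1.36 m.
That puts it at 4.43 − 1.36 = 3.07 m from the left end.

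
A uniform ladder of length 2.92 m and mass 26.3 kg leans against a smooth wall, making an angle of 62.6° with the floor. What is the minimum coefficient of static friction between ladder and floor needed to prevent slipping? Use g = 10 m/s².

μ_min ≈ 0.259

Sum moments about the foot of the ladder (the floor normal and friction both act there and drop out).
Ladder weight 26.3×10 = 263 N acts at 1.46 m along the ladder; its horizontal arm is 1.46·cos62.6° = 0.6719 m → τ = 176.7 N·m clockwise.
Wall normal N acts horizontally at the top; its moment arm is the height L sinθ = 2.92·sin62.6° = 2.592 m, counterclockwise.
Στ = 0 ⇒ N × 2.592 = 176.7 ⇒ N = 68.17 N.
ΣFx = 0 ⇒ f = N_wall = 68.17 N. ΣFy = 0 ⇒ N_floor = 263 N.
μ_min = f / N_floor = 68.17 / 263 = 0.259.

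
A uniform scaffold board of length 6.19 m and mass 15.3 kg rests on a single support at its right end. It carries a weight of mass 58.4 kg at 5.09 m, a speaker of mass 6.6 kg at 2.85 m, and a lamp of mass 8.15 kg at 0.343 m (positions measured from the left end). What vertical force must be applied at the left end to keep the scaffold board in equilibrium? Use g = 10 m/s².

F ≈ 293 N

About the right end:
Beam weight: 15.3 × 10 = 153 N down at 3.095 m → arm 3.095 m, τ = 153 × 3.095 = 473.5 N·m counterclockwise.
Weight: 58.4 × 10 = 584 N down at 5.09 m → arm 1.1 m, τ = 584 × 1.1 = 642.4 N·m counterclockwise.
Speaker: 6.6 × 10 = 66 N down at 2.85 m → arm 3.34 m, τ = 66 × 3.34 = 220.4 N·m counterclockwise.
Lamp: 8.15 × 10 = 81.5 N down at 0.343 m → arm 5.847 m, τ = 81.5 × 5.847 = 476.5 N·m counterclockwise.
Net moment of the loads = 1813 N·m counterclockwise.
The upward force F acts at the left end, arm 6.19 m, giving F × 6.19 clockwise.
Στ = 0 ⇒ F × 6.19 = 1813 ⇒ F = 1813 / 6.19 = 293 N.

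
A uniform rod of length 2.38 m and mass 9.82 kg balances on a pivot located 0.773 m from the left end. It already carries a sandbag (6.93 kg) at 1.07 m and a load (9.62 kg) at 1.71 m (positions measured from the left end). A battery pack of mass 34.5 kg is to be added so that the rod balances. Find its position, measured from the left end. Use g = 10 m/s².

About the pivot (at 0.773 m from the left end):
Beam weight: 9.82 × 10 = 98.2 N down at 1.19 m → arm 0.417 m, τ = 98.2 × 0.417 = 40.95 N·m clockwise.
Sandbag: 6.93 × 10 = 69.3 N down at 1.07 m → arm 0.297 m, τ = 69.3 × 0.297 = 20.58 N·m clockwise.
Load: 9.62 × 10 = 96.2 N down at 1.71 m → arm 0.937 m, τ = 96.2 × 0.937 = 90.14 N·m clockwise.
Net moment of existing loads = 151.7 N·m clockwise.
The battery pack weighs 34.5 × 10 = 345 N and must supply an equal counterclockwise moment, so its lever arm about the pivot is 151.7 / 345 = 0.44 m.
That puts it at 0.773 − 0.44 = 0.333 m from the left end.

x ≈ 0.333 m from the left end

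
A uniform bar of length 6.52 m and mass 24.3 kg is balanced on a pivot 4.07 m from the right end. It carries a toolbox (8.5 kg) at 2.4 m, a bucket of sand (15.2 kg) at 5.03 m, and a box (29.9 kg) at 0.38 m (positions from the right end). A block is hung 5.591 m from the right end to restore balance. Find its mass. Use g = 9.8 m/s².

Choose the pivot (at 4.07 m from the right end) as the axis so the support reaction has zero arm there.
Beam weight: 24.3 × 9.8 = 238.1 N down at 3.26 m → arm 0.81 m, τ = 238.1 × 0.81 = 192.9 N·m clockwise.
Toolbox: 8.5 × 9.8 = 83.3 N down at 2.4 m → arm 1.67 m, τ = 83.3 × 1.67 = 139.1 N·m clockwise.
Bucket of sand: 15.2 × 9.8 = 149 N down at 5.03 m → arm 0.96 m, τ = 149 × 0.96 = 143 N·m counterclockwise.
Box: 29.9 × 9.8 = 293 N down at 0.38 m → arm 3.69 m, τ = 293 × 3.69 = 1081 N·m clockwise.
Net moment of known loads = 1270 N·m clockwise.
An unknown mass m at 5.591 m has arm 1.521 m; its moment is m·g·1.521 counterclockwise.
Balancing moments: m × 9.8 × 1.521 = 1270, giving m = 1270 / (9.8 × 1.521) = 85.2 kg.

m ≈ 85.2 kg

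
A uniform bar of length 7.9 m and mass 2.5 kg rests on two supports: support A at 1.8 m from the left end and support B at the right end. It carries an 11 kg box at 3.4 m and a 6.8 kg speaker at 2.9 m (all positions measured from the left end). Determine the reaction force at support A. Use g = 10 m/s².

Take moments about support B.
Beam weight: 2.5 × 10 = 25 N down at 3.95 m → arm 3.95 m, τ = 25 × 3.95 = 98.75 N·m counterclockwise.
Box: 11 × 10 = 110 N down at 3.4 m → arm 4.5 m, τ = 110 × 4.5 = 495 N·m counterclockwise.
Speaker: 6.8 × 10 = 68 N down at 2.9 m → arm 5 m, τ = 68 × 5 = 340 N·m counterclockwise.
Net load moment about support B = 933.8 N·m counterclockwise.
Reaction R at support A is upward at 1.8 m, arm 6.1 m → moment R × 6.1 clockwise.
Στ = 0 ⇒ R × 6.1 = 933.8 ⇒ R = 153 N.

R_A ≈ 153 N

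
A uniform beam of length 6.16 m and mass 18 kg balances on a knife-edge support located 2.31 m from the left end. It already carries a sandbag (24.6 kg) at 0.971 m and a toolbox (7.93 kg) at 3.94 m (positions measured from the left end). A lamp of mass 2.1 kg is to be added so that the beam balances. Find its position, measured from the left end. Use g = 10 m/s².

x ≈ 5.24 m from the left end

Sum moments about the knife-edge support (at 2.31 m from the left end) (the support reaction has zero arm there).
Beam weight: 18 × 10 = 180 N down at 3.08 m → arm 0.77 m, τ = 180 × 0.77 = 138.6 N·m clockwise.
Sandbag: 24.6 × 10 = 246 N down at 0.971 m → arm 1.339 m, τ = 246 × 1.339 = 329.4 N·m counterclockwise.
Toolbox: 7.93 × 10 = 79.3 N down at 3.94 m → arm 1.63 m, τ = 79.3 × 1.63 = 129.3 N·m clockwise.
Net moment of existing loads = 61.5 N·m counterclockwise.
The lamp weighs 2.1 × 10 = 21 N and must supply an equal clockwise moment, so its lever arm about the knife-edge support is 61.5 / 21 = 2.93 m.
That puts it at 2.31 + 2.93 = 5.24 m from the left end.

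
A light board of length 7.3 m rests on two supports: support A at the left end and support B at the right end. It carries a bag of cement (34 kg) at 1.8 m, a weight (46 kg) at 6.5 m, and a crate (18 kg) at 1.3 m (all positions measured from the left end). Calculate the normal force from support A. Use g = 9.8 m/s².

R_A ≈ 445 N

Take moments about support B.
Bag of cement: 34 × 9.8 = 333.2 N down at 1.8 m → arm 5.5 m, τ = 333.2 × 5.5 = 1833 N·m counterclockwise.
Weight: 46 × 9.8 = 450.8 N down at 6.5 m → arm 0.8 m, τ = 450.8 × 0.8 = 360.6 N·m counterclockwise.
Crate: 18 × 9.8 = 176.4 N down at 1.3 m → arm 6 m, τ = 176.4 × 6 = 1058 N·m counterclockwise.
Net load moment about support B = 3252 N·m counterclockwise.
Reaction R at support A is upward at 0 m, arm 7.3 m → moment R × 7.3 clockwise.
For rotational equilibrium, R × 7.3 = 3252, so R = 445 N.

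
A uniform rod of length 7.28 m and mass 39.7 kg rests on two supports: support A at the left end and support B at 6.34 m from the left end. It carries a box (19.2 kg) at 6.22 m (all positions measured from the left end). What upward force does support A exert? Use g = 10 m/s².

About support B:
Beam weight: 39.7 × 10 = 397 N down at 3.64 m → arm 2.7 m, τ = 397 × 2.7 = 1072 N·m counterclockwise.
Box: 19.2 × 10 = 192 N down at 6.22 m → arm 0.12 m, τ = 192 × 0.12 = 23.04 N·m counterclockwise.
Net load moment about support B = 1095 N·m counterclockwise.
Reaction R at support A is upward at 0 m, arm 6.34 m → moment R × 6.34 clockwise.
Balancing moments: R × 6.34 = 1095, giving R = 173 N.

R_A ≈ 173 N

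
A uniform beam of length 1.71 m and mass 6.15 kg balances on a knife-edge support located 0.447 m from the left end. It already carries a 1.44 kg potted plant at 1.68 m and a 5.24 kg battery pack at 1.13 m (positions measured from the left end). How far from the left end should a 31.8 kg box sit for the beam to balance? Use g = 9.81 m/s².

Sum moments about the knife-edge support (at 0.447 m from the left end) (the support reaction has zero arm there).
Beam weight: 6.15 × 9.81 = 60.33 N down at 0.855 m → arm 0.408 m, τ = 60.33 × 0.408 = 24.61 N·m clockwise.
Potted plant: 1.44 × 9.81 = 14.13 N down at 1.68 m → arm 1.233 m, τ = 14.13 × 1.233 = 17.42 N·m clockwise.
Battery pack: 5.24 × 9.81 = 51.4 N down at 1.13 m → arm 0.683 m, τ = 51.4 × 0.683 = 35.11 N·m clockwise.
Net moment of existing loads = 77.14 N·m clockwise.
The box weighs 31.8 × 9.81 = 312 N and must supply an equal counterclockwise moment, so its lever arm about the knife-edge support is 77.14 / 312 = 0.247 m.
That puts it at 0.447 − 0.247 = 0.2 m from the left end.

x ≈ 0.2 m from the left end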